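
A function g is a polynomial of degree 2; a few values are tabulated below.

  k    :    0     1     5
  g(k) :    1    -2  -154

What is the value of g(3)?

Write g(k) = ak² + bk + c; the 3 given values yield a linear system in the 3 coefficients.
Solving, g(k) = -7k² + 4k + 1.
Then g(3) = -50.

-50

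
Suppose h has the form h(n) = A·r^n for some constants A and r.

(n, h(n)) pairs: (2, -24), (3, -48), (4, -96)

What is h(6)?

Consecutive ratio: -48/(-24) = 2, and -96/(-48) = 2, so r = 2.
Then A·2^2 = -24 gives A = -6, and h(n) = -6·2^n.
h(6) = -6·2^6 = -384.

-384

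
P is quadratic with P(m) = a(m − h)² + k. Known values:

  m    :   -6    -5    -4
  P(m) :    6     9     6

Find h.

-5

First differences 3, -3; second difference -6 = 2a, so a = -3.
Expanding, the m-coefficient is −2ah = 6h; matching it to the data gives h = -5, and then k = 9.
So P(m) = -3(m + 5)² + 9.
Hence h = -5.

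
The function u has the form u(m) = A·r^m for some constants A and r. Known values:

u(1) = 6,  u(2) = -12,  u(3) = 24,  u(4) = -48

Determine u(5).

96

Consecutive ratio: -12/6 = -2, and 24/(-12) = -2, so r = -2.
Then A·(-2)^1 = 6 gives A = -3, and u(m) = -3·(-2)^m.
u(5) = -3·(-2)^5 = 96.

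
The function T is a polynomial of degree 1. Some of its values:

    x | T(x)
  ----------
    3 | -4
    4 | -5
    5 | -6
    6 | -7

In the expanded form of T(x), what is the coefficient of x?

First differences: -1, -1, -1.
Level-1 differences are constant, so T has degree 1.
Fitting a degree-1 polynomial gives T(x) = -x - 1.
The coefficient of x is -1.

-1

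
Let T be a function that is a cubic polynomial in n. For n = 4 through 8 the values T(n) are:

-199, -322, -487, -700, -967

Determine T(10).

First differences: -123, -165, -213, -267. Second differences: -42, -48, -54. Third differences: -6, -6.
Level-3 differences are constant, so T has degree 3.
Fitting a degree-3 polynomial gives T(n) = -n³ - 6n² - 8n - 7.
Then T(10) = -1687.

-1687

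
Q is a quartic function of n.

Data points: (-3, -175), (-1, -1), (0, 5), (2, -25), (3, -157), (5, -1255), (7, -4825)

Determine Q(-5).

-1285

Write Q(n) = an^4 + bn³ + cn² + dn + e; the 7 given values yield a linear system in the 5 coefficients.
Solving, Q(n) = -2n^4 - n² + 3n + 5.
Then Q(-5) = -1285.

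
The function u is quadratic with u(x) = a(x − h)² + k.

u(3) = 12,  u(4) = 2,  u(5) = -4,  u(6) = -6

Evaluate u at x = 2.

First differences -10, -6, -2; second difference 4 = 2a, so a = 2.
Expanding, the x-coefficient is −2ah = -4h; matching it to the data gives h = 6, and then k = -6.
So u(x) = 2(x − 6)² − 6.
u(2) = 2·(-4)² − 6 = 26.

26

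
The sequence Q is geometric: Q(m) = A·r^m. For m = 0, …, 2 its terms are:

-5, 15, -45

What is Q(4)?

Consecutive ratio: 15/(-5) = -3, and -45/15 = -3, so r = -3.
Then A·(-3)^0 = -5 gives A = -5, and Q(m) = -5·(-3)^m.
Q(4) = -5·(-3)^4 = -405.

-405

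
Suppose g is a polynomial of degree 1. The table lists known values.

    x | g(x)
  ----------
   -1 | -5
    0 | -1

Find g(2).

7

Write g(x) = ax + b; the 2 given values yield a linear system in the 2 coefficients.
Solving, g(x) = 4x - 1.
Then g(2) = 7.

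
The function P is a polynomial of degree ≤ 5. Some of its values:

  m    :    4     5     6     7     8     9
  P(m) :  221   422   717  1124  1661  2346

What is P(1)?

2

Write P(m) = am^5 + bm^4 + cm³ + dm² + em + p; the 6 given values yield a linear system in the 6 coefficients.
Solving, the top 2 coefficients vanish, and P(m) = 3m³ + 2m² - 3.
Then P(1) = 2.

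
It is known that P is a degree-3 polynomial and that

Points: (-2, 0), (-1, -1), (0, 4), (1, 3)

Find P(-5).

Write P(n) = an³ + bn² + cn + d; the 4 given values yield a linear system in the 4 coefficients.
Solving, P(n) = -2n³ - 3n² + 4n + 4.
Then P(-5) = 159.

159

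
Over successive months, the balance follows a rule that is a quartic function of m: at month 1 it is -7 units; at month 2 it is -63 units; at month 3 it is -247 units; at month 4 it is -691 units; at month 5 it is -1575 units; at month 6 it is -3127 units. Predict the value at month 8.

Write the value at m as u(m).
First differences: -56, -184, -444, -884, -1552. Second differences: -128, -260, -440, -668. Third differences: -132, -180, -228. Fourth differences: -48, -48.
Level-4 differences are constant, so u has degree 4.
Fitting a degree-4 polynomial gives u(m) = -2m^4 - 2m³ - 2m² - 6m + 5.
Then u(8) = -9387.

-9387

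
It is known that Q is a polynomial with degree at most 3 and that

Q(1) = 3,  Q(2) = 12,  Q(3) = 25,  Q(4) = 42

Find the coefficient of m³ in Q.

0

Write Q(m) = am³ + bm² + cm + d; the 4 given values yield a linear system in the 4 coefficients.
Solving, the leading coefficient vanishes, and Q(m) = 2m² + 3m - 2.
The coefficient of m³ is 0.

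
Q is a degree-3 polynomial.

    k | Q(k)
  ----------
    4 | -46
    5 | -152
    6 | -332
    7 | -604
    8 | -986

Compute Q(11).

-2972

First differences: -106, -180, -272, -382. Second differences: -74, -92, -110. Third differences: -18, -18.
Level-3 differences are constant, so Q has degree 3.
Fitting a degree-3 polynomial gives Q(k) = -3k³ + 8k² + 5k - 2.
Then Q(11) = -2972.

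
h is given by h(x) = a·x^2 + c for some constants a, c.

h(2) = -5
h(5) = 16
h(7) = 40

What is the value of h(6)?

27

From h(2) = -5 and h(5) = 16: 4a + c = -5 and 25a + c = 16.
Subtracting: 21a = 21, so a = 1; then c = -5 − 1·4 = -9.
So h(x) = 1x² − 9, and h(6) = 27.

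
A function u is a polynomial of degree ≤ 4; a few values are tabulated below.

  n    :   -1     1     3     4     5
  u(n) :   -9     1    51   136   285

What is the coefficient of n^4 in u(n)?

0

Write u(n) = an^4 + bn³ + cn² + dn + e; the 5 given values yield a linear system in the 5 coefficients.
Solving, the leading coefficient vanishes, and u(n) = 3n³ - 4n² + 2n.
The coefficient of n^4 is 0.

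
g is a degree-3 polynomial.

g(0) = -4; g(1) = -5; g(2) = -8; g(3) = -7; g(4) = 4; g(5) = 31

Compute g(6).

80

First differences: -1, -3, 1, 11, 27. Second differences: -2, 4, 10, 16. Third differences: 6, 6, 6.
Level-3 differences are constant, so g has degree 3.
Fitting a degree-3 polynomial gives g(m) = m³ - 4m² + 2m - 4.
Then g(6) = 80.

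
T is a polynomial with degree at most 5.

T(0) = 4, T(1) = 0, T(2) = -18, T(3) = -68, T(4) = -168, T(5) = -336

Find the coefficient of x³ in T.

First differences: -4, -18, -50, -100, -168. Second differences: -14, -32, -50, -68. Third differences: -18, -18, -18.
Level-3 differences are constant, so T has degree 3.
Fitting a degree-3 polynomial gives T(x) = -3x³ + 2x² - 3x + 4.
The coefficient of x³ is -3.

-3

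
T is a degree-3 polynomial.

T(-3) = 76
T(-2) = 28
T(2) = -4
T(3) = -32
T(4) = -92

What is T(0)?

Write T(n) = an³ + bn² + cn + d; the 5 given values yield a linear system in the 4 coefficients.
Solving, T(n) = -2n³ + 2n² + 4.
Then T(0) = 4.

4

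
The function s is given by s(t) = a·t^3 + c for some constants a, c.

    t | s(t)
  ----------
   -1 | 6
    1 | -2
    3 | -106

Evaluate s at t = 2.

-30

From s(-1) = 6 and s(1) = -2: -1a + c = 6 and 1a + c = -2.
Subtracting: 2a = -8, so a = -4; then c = 6 − (-4)·(-1) = 2.
So s(t) = -4t³ + 2, and s(2) = -30.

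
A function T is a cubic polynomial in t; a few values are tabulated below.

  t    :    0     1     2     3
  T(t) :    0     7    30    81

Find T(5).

Write T(t) = at³ + bt² + ct + d; the 4 given values yield a linear system in the 4 coefficients.
Solving, T(t) = 2t³ + 2t² + 3t.
Then T(5) = 315.

315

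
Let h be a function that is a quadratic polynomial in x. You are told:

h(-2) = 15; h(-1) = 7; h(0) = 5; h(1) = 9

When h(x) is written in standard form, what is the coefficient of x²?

First differences: -8, -2, 4. Second differences: 6, 6.
Level-2 differences are constant, so h has degree 2.
Fitting a degree-2 polynomial gives h(x) = 3x² + x + 5.
The coefficient of x² is 3.

3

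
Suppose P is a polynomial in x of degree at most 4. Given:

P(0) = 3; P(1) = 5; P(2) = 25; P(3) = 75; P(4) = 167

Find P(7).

Write P(x) = ax^4 + bx³ + cx² + dx + e; the 5 given values yield a linear system in the 5 coefficients.
Solving, the leading coefficient vanishes, and P(x) = 2x³ + 3x² - 3x + 3.
Then P(7) = 815.

815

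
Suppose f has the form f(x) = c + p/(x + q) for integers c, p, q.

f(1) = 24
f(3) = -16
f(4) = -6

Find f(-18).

(f(x) − c)(x + q) = p for each data point; the three points give a linear system in c and q, then p follows.
Solving: c = 4, q = -2, p = -20, so f(x) = 4 − 20/(x − 2).
Then f(-18) = 4 − 20/(-20) = 5.

5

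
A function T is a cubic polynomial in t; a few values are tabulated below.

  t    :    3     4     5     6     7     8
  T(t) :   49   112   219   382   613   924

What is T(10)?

First differences: 63, 107, 163, 231, 311. Second differences: 44, 56, 68, 80. Third differences: 12, 12, 12.
Level-3 differences are constant, so T has degree 3.
Fitting a degree-3 polynomial gives T(t) = 2t³ - 2t² + 3t + 4.
Then T(10) = 1834.

1834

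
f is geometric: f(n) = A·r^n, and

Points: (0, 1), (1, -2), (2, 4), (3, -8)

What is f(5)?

-32

Consecutive ratio: -2/1 = -2, and 4/(-2) = -2, so r = -2.
Then A·(-2)^0 = 1 gives A = 1, and f(n) = 1·(-2)^n.
f(5) = 1·(-2)^5 = -32.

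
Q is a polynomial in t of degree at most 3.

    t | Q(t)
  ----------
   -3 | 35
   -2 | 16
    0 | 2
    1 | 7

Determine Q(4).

70

Write Q(t) = at³ + bt² + ct + d; the 4 given values yield a linear system in the 4 coefficients.
Solving, the leading coefficient vanishes, and Q(t) = 4t² + t + 2.
Then Q(4) = 70.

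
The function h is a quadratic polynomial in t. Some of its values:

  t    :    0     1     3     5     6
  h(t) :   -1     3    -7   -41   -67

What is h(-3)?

-49

Write h(t) = at² + bt + c; the 5 given values yield a linear system in the 3 coefficients.
Solving, h(t) = -3t² + 7t - 1.
Then h(-3) = -49.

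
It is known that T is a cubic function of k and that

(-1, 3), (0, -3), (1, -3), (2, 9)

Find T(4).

Write T(k) = ak³ + bk² + ck + d; the 4 given values yield a linear system in the 4 coefficients.
Solving, T(k) = k³ + 3k² - 4k - 3.
Then T(4) = 93.

93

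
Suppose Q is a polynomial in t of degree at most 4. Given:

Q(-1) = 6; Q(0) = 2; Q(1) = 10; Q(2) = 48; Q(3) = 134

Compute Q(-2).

4

First differences: -4, 8, 38, 86. Second differences: 12, 30, 48. Third differences: 18, 18.
Level-3 differences are constant, so Q has degree 3.
Fitting a degree-3 polynomial gives Q(t) = 3t³ + 6t² - t + 2.
Then Q(-2) = 4.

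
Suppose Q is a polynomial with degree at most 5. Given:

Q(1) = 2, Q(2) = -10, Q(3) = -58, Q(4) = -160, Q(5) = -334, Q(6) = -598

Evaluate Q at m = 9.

First differences: -12, -48, -102, -174, -264. Second differences: -36, -54, -72, -90. Third differences: -18, -18, -18.
Level-3 differences are constant, so Q has degree 3.
Fitting a degree-3 polynomial gives Q(m) = -3m³ + 9m - 4.
Then Q(9) = -2110.

-2110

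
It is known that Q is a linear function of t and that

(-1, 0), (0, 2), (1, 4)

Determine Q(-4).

-6

Write Q(t) = at + b; the 3 given values yield a linear system in the 2 coefficients.
Solving, Q(t) = 2t + 2.
Then Q(-4) = -6.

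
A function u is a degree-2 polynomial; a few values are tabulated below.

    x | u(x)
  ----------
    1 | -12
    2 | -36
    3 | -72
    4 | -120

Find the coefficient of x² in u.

-6

First differences: -24, -36, -48. Second differences: -12, -12.
Level-2 differences are constant, so u has degree 2.
Fitting a degree-2 polynomial gives u(x) = -6x² - 6x.
The coefficient of x² is -6.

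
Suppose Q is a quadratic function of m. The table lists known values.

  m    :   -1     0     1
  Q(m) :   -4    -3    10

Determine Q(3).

Write Q(m) = am² + bm + c; the 3 given values yield a linear system in the 3 coefficients.
Solving, Q(m) = 6m² + 7m - 3.
Then Q(3) = 72.

72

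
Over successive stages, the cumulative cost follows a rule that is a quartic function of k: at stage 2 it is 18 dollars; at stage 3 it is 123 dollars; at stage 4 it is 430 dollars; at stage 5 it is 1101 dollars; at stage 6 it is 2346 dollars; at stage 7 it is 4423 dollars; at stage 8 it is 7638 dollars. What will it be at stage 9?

Write the value at k as Q(k).
First differences: 105, 307, 671, 1245, 2077, 3215. Second differences: 202, 364, 574, 832, 1138. Third differences: 162, 210, 258, 306. Fourth differences: 48, 48, 48.
Level-4 differences are constant, so Q has degree 4.
Extending the table by one column gives the next first difference 4707, so Q(9) = 7638 + 4707 = 12345.

12345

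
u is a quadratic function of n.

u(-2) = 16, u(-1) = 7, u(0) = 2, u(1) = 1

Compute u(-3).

Write u(n) = an² + bn + c; the 4 given values yield a linear system in the 3 coefficients.
Solving, u(n) = 2n² - 3n + 2.
Then u(-3) = 29.

29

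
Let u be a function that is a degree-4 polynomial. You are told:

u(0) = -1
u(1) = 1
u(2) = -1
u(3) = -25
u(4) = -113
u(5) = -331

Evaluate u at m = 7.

Write u(m) = am^4 + bm³ + cm² + dm + e; the 6 given values yield a linear system in the 5 coefficients.
Solving, u(m) = -m^4 + 3m³ - 4m² + 4m - 1.
Then u(7) = -1541.

-1541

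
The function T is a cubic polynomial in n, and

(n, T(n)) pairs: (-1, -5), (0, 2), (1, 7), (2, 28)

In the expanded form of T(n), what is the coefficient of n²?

Write T(n) = an³ + bn² + cn + d; the 4 given values yield a linear system in the 4 coefficients.
Solving, T(n) = 3n³ - n² + 3n + 2.
The coefficient of n² is -1.

-1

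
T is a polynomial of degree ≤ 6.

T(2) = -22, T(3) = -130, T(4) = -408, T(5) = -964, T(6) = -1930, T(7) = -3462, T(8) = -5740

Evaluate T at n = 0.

-4

First differences: -108, -278, -556, -966, -1532, -2278. Second differences: -170, -278, -410, -566, -746. Third differences: -108, -132, -156, -180. Fourth differences: -24, -24, -24.
Level-4 differences are constant, so T has degree 4.
Fitting a degree-4 polynomial gives T(n) = -n^4 - 4n³ + 6n² + 3n - 4.
Then T(0) = -4.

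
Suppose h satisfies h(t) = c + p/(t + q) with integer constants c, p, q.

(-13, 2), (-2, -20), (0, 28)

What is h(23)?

5

(h(t) − c)(t + q) = p for each data point; the three points give a linear system in c and q, then p follows.
Solving: c = 4, q = 1, p = 24, so h(t) = 4 + 24/(t + 1).
Then h(23) = 4 + 24/24 = 5.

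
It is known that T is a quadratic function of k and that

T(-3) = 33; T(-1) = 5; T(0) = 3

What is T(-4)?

59

Write T(k) = ak² + bk + c; the 3 given values yield a linear system in the 3 coefficients.
Solving, T(k) = 4k² + 2k + 3.
Then T(-4) = 59.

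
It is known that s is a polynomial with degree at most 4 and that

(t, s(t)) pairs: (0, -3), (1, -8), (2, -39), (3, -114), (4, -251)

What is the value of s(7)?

First differences: -5, -31, -75, -137. Second differences: -26, -44, -62. Third differences: -18, -18.
Level-3 differences are constant, so s has degree 3.
Fitting a degree-3 polynomial gives s(t) = -3t³ - 4t² + 2t - 3.
Then s(7) = -1214.

-1214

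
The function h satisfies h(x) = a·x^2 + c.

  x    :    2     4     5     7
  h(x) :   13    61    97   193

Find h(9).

321

From h(2) = 13 and h(4) = 61: 4a + c = 13 and 16a + c = 61.
Subtracting: 12a = 48, so a = 4; then c = 13 − 4·4 = -3.
So h(x) = 4x² − 3, and h(9) = 321.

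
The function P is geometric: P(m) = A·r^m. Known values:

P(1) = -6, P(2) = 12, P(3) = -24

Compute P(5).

-96

Consecutive ratio: 12/(-6) = -2, and -24/12 = -2, so r = -2.
Then A·(-2)^1 = -6 gives A = 3, and P(m) = 3·(-2)^m.
P(5) = 3·(-2)^5 = -96.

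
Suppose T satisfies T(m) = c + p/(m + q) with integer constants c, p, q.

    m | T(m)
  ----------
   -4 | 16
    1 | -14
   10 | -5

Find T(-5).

10

(T(m) − c)(m + q) = p for each data point; the three points give a linear system in c and q, then p follows.
Solving: c = -2, q = 2, p = -36, so T(m) = -2 − 36/(m + 2).
Then T(-5) = -2 − 36/(-3) = 10.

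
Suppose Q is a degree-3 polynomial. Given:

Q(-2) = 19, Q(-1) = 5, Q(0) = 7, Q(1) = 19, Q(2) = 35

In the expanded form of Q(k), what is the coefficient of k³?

First differences: -14, 2, 12, 16. Second differences: 16, 10, 4. Third differences: -6, -6.
Level-3 differences are constant, so Q has degree 3.
Fitting a degree-3 polynomial gives Q(k) = -k³ + 5k² + 8k + 7.
The coefficient of k³ is -1.

-1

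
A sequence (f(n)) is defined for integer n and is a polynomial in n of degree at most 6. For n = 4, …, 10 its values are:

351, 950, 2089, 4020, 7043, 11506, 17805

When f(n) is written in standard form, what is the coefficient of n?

First differences: 599, 1139, 1931, 3023, 4463, 6299. Second differences: 540, 792, 1092, 1440, 1836. Third differences: 252, 300, 348, 396. Fourth differences: 48, 48, 48.
Level-4 differences are constant, so f has degree 4.
Fitting a degree-4 polynomial gives f(n) = 2n^4 - 2n³ - 2n² + n - 5.
The coefficient of n is 1.

1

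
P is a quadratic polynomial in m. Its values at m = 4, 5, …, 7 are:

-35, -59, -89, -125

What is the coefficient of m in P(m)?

Write P(m) = am² + bm + c; the 4 given values yield a linear system in the 3 coefficients.
Solving, P(m) = -3m² + 3m + 1.
The coefficient of m is 3.

3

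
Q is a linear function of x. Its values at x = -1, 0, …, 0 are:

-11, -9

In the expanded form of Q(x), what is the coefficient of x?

2

Write Q(x) = ax + b; the 2 given values yield a linear system in the 2 coefficients.
Solving, Q(x) = 2x - 9.
The coefficient of x is 2.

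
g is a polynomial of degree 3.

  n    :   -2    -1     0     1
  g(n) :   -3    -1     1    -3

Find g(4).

-111

Write g(n) = an³ + bn² + cn + d; the 4 given values yield a linear system in the 4 coefficients.
Solving, g(n) = -n³ - 3n² + 1.
Then g(4) = -111.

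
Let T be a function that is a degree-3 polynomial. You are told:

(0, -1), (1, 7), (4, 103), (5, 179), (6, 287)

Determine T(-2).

Write T(n) = an³ + bn² + cn + d; the 5 given values yield a linear system in the 4 coefficients.
Solving, T(n) = n³ + n² + 6n - 1.
Then T(-2) = -17.

-17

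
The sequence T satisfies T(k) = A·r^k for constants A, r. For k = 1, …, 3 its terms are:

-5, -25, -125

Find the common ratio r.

5

Consecutive ratio: -25/(-5) = 5, and -125/(-25) = 5, so r = 5.
Then A·5^1 = -5 gives A = -1, and T(k) = -1·5^k.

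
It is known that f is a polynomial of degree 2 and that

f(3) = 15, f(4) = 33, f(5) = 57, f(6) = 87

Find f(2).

3

First differences: 18, 24, 30. Second differences: 6, 6.
Level-2 differences are constant, so f has degree 2.
Fitting a degree-2 polynomial gives f(m) = 3m² - 3m - 3.
Then f(2) = 3.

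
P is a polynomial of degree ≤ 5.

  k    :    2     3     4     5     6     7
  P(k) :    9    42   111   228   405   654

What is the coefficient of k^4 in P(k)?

First differences: 33, 69, 117, 177, 249. Second differences: 36, 48, 60, 72. Third differences: 12, 12, 12.
Level-3 differences are constant, so P has degree 3.
Fitting a degree-3 polynomial gives P(k) = 2k³ - 5k + 3.
The coefficient of k^4 is 0.

0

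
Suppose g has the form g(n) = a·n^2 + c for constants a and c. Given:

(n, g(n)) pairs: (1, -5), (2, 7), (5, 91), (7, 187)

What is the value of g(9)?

315

From g(1) = -5 and g(2) = 7: 1a + c = -5 and 4a + c = 7.
Subtracting: 3a = 12, so a = 4; then c = -5 − 4·1 = -9.
So g(n) = 4n² − 9, and g(9) = 315.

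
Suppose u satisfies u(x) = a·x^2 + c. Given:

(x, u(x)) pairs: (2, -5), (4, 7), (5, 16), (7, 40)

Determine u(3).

0

From u(2) = -5 and u(4) = 7: 4a + c = -5 and 16a + c = 7.
Subtracting: 12a = 12, so a = 1; then c = -5 − 1·4 = -9.
So u(x) = 1x² − 9, and u(3) = 0.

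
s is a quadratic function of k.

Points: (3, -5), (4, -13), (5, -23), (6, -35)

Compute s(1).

First differences: -8, -10, -12. Second differences: -2, -2.
Level-2 differences are constant, so s has degree 2.
Fitting a degree-2 polynomial gives s(k) = -k² - k + 7.
Then s(1) = 5.

5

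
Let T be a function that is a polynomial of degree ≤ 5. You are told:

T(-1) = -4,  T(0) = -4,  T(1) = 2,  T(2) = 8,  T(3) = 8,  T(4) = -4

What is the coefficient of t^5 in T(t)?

0

First differences: 0, 6, 6, 0, -12. Second differences: 6, 0, -6, -12. Third differences: -6, -6, -6.
Level-3 differences are constant, so T has degree 3.
Fitting a degree-3 polynomial gives T(t) = -t³ + 3t² + 4t - 4.
The coefficient of t^5 is 0.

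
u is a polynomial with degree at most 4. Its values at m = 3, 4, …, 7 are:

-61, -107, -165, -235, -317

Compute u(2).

-27

First differences: -46, -58, -70, -82. Second differences: -12, -12, -12.
Level-2 differences are constant, so u has degree 2.
Fitting a degree-2 polynomial gives u(m) = -6m² - 4m + 5.
Then u(2) = -27.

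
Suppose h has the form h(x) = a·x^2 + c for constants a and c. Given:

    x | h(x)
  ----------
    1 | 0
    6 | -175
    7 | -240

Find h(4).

-75

From h(1) = 0 and h(6) = -175: 1a + c = 0 and 36a + c = -175.
Subtracting: 35a = -175, so a = -5; then c = 0 − (-5)·1 = 5.
So h(x) = -5x² + 5, and h(4) = -75.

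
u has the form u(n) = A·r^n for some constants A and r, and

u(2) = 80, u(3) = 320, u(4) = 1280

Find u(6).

20480

Consecutive ratio: 320/80 = 4, and 1280/320 = 4, so r = 4.
Then A·4^2 = 80 gives A = 5, and u(n) = 5·4^n.
u(6) = 5·4^6 = 20480.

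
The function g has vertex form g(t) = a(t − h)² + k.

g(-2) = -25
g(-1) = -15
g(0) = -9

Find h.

First differences 10, 6; second difference -4 = 2a, so a = -2.
Expanding, the t-coefficient is −2ah = 4h; matching it to the data gives h = 1, and then k = -7.
So g(t) = -2(t − 1)² − 7.
Hence h = 1.

1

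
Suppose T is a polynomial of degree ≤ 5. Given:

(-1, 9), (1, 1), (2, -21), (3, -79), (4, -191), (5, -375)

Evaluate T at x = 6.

Write T(x) = ax^5 + bx^4 + cx³ + dx² + ex + p; the 6 given values yield a linear system in the 6 coefficients.
Solving, the top 2 coefficients vanish, and T(x) = -3x³ - x + 5.
Then T(6) = -649.

-649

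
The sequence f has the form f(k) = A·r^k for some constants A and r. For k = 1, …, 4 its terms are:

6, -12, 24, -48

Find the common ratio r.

-2

Consecutive ratio: -12/6 = -2, and 24/(-12) = -2, so r = -2.
Then A·(-2)^1 = 6 gives A = -3, and f(k) = -3·(-2)^k.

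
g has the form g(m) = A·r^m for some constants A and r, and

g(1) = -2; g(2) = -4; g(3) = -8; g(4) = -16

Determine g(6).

-64

Consecutive ratio: -4/(-2) = 2, and -8/(-4) = 2, so r = 2.
Then A·2^1 = -2 gives A = -1, and g(m) = -1·2^m.
g(6) = -1·2^6 = -64.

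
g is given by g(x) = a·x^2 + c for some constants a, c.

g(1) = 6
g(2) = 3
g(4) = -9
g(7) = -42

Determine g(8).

-57

From g(1) = 6 and g(2) = 3: 1a + c = 6 and 4a + c = 3.
Subtracting: 3a = -3, so a = -1; then c = 6 − (-1)·1 = 7.
So g(x) = -1x² + 7, and g(8) = -57.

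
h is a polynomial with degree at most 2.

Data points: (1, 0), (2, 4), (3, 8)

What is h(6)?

20

Write h(t) = at² + bt + c; the 3 given values yield a linear system in the 3 coefficients.
Solving, the leading coefficient vanishes, and h(t) = 4t - 4.
Then h(6) = 20.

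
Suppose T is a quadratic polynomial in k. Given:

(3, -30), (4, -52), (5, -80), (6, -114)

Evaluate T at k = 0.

0

First differences: -22, -28, -34. Second differences: -6, -6.
Level-2 differences are constant, so T has degree 2.
Fitting a degree-2 polynomial gives T(k) = -3k² - k.
Then T(0) = 0.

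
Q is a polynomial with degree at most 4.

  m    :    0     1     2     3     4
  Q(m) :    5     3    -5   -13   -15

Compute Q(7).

First differences: -2, -8, -8, -2. Second differences: -6, 0, 6. Third differences: 6, 6.
Level-3 differences are constant, so Q has degree 3.
Fitting a degree-3 polynomial gives Q(m) = m³ - 6m² + 3m + 5.
Then Q(7) = 75.

75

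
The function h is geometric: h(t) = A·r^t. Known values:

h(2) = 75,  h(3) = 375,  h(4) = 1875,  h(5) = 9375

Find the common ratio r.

Consecutive ratio: 375/75 = 5, and 1875/375 = 5, so r = 5.
Then A·5^2 = 75 gives A = 3, and h(t) = 3·5^t.

5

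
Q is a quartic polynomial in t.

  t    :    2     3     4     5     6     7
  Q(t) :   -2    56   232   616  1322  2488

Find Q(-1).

First differences: 58, 176, 384, 706, 1166. Second differences: 118, 208, 322, 460. Third differences: 90, 114, 138. Fourth differences: 24, 24.
Level-4 differences are constant, so Q has degree 4.
Fitting a degree-4 polynomial gives Q(t) = t^4 + t³ - 5t² - t - 4.
Then Q(-1) = -8.

-8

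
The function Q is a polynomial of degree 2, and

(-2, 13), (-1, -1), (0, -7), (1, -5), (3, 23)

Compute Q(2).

5

Write Q(m) = am² + bm + c; the 5 given values yield a linear system in the 3 coefficients.
Solving, Q(m) = 4m² - 2m - 7.
Then Q(2) = 5.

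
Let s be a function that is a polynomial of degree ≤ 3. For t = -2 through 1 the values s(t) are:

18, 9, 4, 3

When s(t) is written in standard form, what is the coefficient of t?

First differences: -9, -5, -1. Second differences: 4, 4.
Level-2 differences are constant, so s has degree 2.
Fitting a degree-2 polynomial gives s(t) = 2t² - 3t + 4.
The coefficient of t is -3.

-3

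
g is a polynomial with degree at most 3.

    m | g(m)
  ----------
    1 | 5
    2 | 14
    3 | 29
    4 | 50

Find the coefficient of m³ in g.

Write g(m) = am³ + bm² + cm + d; the 4 given values yield a linear system in the 4 coefficients.
Solving, the leading coefficient vanishes, and g(m) = 3m² + 2.
The coefficient of m³ is 0.

0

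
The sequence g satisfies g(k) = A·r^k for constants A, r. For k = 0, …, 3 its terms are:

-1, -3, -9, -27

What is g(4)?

-81

Consecutive ratio: -3/(-1) = 3, and -9/(-3) = 3, so r = 3.
Then A·3^0 = -1 gives A = -1, and g(k) = -1·3^k.
g(4) = -1·3^4 = -81.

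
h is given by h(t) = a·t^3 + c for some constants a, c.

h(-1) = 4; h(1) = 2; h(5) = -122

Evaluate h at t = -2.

From h(-1) = 4 and h(1) = 2: -1a + c = 4 and 1a + c = 2.
Subtracting: 2a = -2, so a = -1; then c = 4 − (-1)·(-1) = 3.
So h(t) = -1t³ + 3, and h(-2) = 11.

11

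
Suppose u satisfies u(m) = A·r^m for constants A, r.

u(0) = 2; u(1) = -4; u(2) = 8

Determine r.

-2

Consecutive ratio: -4/2 = -2, and 8/(-4) = -2, so r = -2.
Then A·(-2)^0 = 2 gives A = 2, and u(m) = 2·(-2)^m.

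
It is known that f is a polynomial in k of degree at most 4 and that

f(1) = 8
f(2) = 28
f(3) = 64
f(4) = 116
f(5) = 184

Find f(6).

268

Write f(k) = ak^4 + bk³ + ck² + dk + e; the 5 given values yield a linear system in the 5 coefficients.
Solving, the top 2 coefficients vanish, and f(k) = 8k² - 4k + 4.
Then f(6) = 268.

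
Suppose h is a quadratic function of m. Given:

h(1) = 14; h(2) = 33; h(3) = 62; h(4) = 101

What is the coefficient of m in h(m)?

4

First differences: 19, 29, 39. Second differences: 10, 10.
Level-2 differences are constant, so h has degree 2.
Fitting a degree-2 polynomial gives h(m) = 5m² + 4m + 5.
The coefficient of m is 4.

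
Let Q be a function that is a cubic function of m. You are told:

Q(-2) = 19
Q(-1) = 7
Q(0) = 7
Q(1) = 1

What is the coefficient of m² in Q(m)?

Write Q(m) = am³ + bm² + cm + d; the 4 given values yield a linear system in the 4 coefficients.
Solving, Q(m) = -3m³ - 3m² + 7.
The coefficient of m² is -3.

-3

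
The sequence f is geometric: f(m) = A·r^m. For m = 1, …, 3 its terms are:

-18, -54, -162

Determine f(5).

Consecutive ratio: -54/(-18) = 3, and -162/(-54) = 3, so r = 3.
Then A·3^1 = -18 gives A = -6, and f(m) = -6·3^m.
f(5) = -6·3^5 = -1458.

-1458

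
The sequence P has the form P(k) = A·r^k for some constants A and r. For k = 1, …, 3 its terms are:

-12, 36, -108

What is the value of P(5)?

-972

Consecutive ratio: 36/(-12) = -3, and -108/36 = -3, so r = -3.
Then A·(-3)^1 = -12 gives A = 4, and P(k) = 4·(-3)^k.
P(5) = 4·(-3)^5 = -972.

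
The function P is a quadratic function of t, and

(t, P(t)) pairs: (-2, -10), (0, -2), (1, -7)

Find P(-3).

Write P(t) = at² + bt + c; the 3 given values yield a linear system in the 3 coefficients.
Solving, P(t) = -3t² - 2t - 2.
Then P(-3) = -23.

-23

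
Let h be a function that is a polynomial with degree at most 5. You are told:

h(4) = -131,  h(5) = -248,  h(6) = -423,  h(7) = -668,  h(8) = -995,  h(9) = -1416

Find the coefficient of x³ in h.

First differences: -117, -175, -245, -327, -421. Second differences: -58, -70, -82, -94. Third differences: -12, -12, -12.
Level-3 differences are constant, so h has degree 3.
Fitting a degree-3 polynomial gives h(x) = -2x³ + x² - 4x - 3.
The coefficient of x³ is -2.

-2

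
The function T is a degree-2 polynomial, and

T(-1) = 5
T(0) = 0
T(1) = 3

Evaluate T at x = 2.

14

Write T(x) = ax² + bx + c; the 3 given values yield a linear system in the 3 coefficients.
Solving, T(x) = 4x² - x.
Then T(2) = 14.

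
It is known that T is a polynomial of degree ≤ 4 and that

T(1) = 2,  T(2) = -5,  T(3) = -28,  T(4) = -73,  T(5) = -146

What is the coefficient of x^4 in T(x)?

0

Write T(x) = ax^4 + bx³ + cx² + dx + e; the 5 given values yield a linear system in the 5 coefficients.
Solving, the leading coefficient vanishes, and T(x) = -x³ - 2x² + 6x - 1.
The coefficient of x^4 is 0.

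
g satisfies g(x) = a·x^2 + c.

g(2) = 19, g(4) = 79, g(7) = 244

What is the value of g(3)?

From g(2) = 19 and g(4) = 79: 4a + c = 19 and 16a + c = 79.
Subtracting: 12a = 60, so a = 5; then c = 19 − 5·4 = -1.
So g(x) = 5x² − 1, and g(3) = 44.

44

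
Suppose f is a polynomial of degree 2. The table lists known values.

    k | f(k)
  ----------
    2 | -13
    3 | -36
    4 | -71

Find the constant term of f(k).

Write f(k) = ak² + bk + c; the 3 given values yield a linear system in the 3 coefficients.
Solving, f(k) = -6k² + 7k - 3.
The constant term is f(0) = -3.

-3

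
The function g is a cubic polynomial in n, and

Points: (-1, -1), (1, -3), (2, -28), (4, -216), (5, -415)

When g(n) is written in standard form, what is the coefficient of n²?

Write g(n) = an³ + bn² + cn + d; the 5 given values yield a linear system in the 4 coefficients.
Solving, g(n) = -3n³ - 2n² + 2n.
The coefficient of n² is -2.

-2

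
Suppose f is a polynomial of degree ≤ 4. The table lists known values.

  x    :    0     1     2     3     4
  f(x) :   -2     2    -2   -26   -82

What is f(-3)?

Write f(x) = ax^4 + bx³ + cx² + dx + e; the 5 given values yield a linear system in the 5 coefficients.
Solving, the leading coefficient vanishes, and f(x) = -2x³ + 2x² + 4x - 2.
Then f(-3) = 58.

58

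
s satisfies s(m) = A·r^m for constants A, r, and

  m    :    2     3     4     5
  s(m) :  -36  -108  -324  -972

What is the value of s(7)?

Consecutive ratio: -108/(-36) = 3, and -324/(-108) = 3, so r = 3.
Then A·3^2 = -36 gives A = -4, and s(m) = -4·3^m.
s(7) = -4·3^7 = -8748.

-8748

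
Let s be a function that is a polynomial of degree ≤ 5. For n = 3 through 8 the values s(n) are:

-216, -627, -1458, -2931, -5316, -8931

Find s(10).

First differences: -411, -831, -1473, -2385, -3615. Second differences: -420, -642, -912, -1230. Third differences: -222, -270, -318. Fourth differences: -48, -48.
Level-4 differences are constant, so s has degree 4.
Fitting a degree-4 polynomial gives s(n) = -2n^4 - n³ - 4n² + 4n - 3.
Then s(10) = -21363.

-21363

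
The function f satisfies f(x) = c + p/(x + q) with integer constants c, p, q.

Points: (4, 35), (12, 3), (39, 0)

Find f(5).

(f(x) − c)(x + q) = p for each data point; the three points give a linear system in c and q, then p follows.
Solving: c = -1, q = -3, p = 36, so f(x) = -1 + 36/(x − 3).
Then f(5) = -1 + 36/2 = 17.

17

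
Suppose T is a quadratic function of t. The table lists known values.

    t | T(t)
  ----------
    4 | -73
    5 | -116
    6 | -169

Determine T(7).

-232

Write T(t) = at² + bt + c; the 3 given values yield a linear system in the 3 coefficients.
Solving, T(t) = -5t² + 2t - 1.
Then T(7) = -232.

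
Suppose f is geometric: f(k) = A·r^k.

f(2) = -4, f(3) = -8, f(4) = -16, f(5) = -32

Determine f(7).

Consecutive ratio: -8/(-4) = 2, and -16/(-8) = 2, so r = 2.
Then A·2^2 = -4 gives A = -1, and f(k) = -1·2^k.
f(7) = -1·2^7 = -128.

-128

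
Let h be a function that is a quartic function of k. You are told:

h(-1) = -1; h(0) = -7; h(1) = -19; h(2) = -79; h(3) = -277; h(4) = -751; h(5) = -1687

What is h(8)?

Write h(k) = ak^4 + bk³ + ck² + dk + e; the 7 given values yield a linear system in the 5 coefficients.
Solving, h(k) = -2k^4 - 3k³ - k² - 6k - 7.
Then h(8) = -9847.

-9847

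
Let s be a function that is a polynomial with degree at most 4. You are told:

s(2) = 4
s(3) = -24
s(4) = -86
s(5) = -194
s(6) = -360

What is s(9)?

First differences: -28, -62, -108, -166. Second differences: -34, -46, -58. Third differences: -12, -12.
Level-3 differences are constant, so s has degree 3.
Fitting a degree-3 polynomial gives s(n) = -2n³ + n² + 5n + 6.
Then s(9) = -1326.

-1326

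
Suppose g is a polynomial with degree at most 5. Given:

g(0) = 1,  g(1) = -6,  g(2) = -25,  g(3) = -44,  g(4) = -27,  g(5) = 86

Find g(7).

960

First differences: -7, -19, -19, 17, 113. Second differences: -12, 0, 36, 96. Third differences: 12, 36, 60. Fourth differences: 24, 24.
Level-4 differences are constant, so g has degree 4.
Fitting a degree-4 polynomial gives g(k) = k^4 - 4k³ - k² - 3k + 1.
Then g(7) = 960.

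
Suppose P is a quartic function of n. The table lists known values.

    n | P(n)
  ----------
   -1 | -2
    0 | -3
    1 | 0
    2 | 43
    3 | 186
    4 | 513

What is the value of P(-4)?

First differences: -1, 3, 43, 143, 327. Second differences: 4, 40, 100, 184. Third differences: 36, 60, 84. Fourth differences: 24, 24.
Level-4 differences are constant, so P has degree 4.
Fitting a degree-4 polynomial gives P(n) = n^4 + 4n³ + n² - 3n - 3.
Then P(-4) = 25.

25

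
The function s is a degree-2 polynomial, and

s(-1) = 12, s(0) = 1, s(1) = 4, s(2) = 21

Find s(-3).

76

First differences: -11, 3, 17. Second differences: 14, 14.
Level-2 differences are constant, so s has degree 2.
Fitting a degree-2 polynomial gives s(x) = 7x² - 4x + 1.
Then s(-3) = 76.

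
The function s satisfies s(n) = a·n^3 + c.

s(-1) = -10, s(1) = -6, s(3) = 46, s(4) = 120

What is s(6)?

424

From s(-1) = -10 and s(1) = -6: -1a + c = -10 and 1a + c = -6.
Subtracting: 2a = 4, so a = 2; then c = -10 − 2·(-1) = -8.
So s(n) = 2n³ − 8, and s(6) = 424.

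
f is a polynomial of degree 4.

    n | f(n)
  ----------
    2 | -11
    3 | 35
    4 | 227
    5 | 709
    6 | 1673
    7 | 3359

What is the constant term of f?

Write f(n) = an^4 + bn³ + cn² + dn + e; the 6 given values yield a linear system in the 5 coefficients.
Solving, f(n) = 2n^4 - 4n³ - n² - 3n - 1.
The constant term is f(0) = -1.

-1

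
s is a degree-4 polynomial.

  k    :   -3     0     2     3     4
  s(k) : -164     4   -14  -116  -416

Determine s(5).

-1076

Write s(k) = ak^4 + bk³ + ck² + dk + e; the 5 given values yield a linear system in the 5 coefficients.
Solving, s(k) = -2k^4 + k³ + 2k² - k + 4.
Then s(5) = -1076.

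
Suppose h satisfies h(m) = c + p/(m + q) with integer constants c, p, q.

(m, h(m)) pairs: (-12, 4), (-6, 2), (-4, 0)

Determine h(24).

7

(h(m) − c)(m + q) = p for each data point; the three points give a linear system in c and q, then p follows.
Solving: c = 6, q = 0, p = 24, so h(m) = 6 + 24/(m + 0).
Then h(24) = 6 + 24/24 = 7.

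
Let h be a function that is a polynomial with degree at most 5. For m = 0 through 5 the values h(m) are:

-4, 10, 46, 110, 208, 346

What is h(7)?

766

Write h(m) = am^5 + bm^4 + cm³ + dm² + em + p; the 6 given values yield a linear system in the 6 coefficients.
Solving, the top 2 coefficients vanish, and h(m) = m³ + 8m² + 5m - 4.
Then h(7) = 766.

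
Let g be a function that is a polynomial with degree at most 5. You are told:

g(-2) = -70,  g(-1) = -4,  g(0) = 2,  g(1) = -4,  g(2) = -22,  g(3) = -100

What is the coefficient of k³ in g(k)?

First differences: 66, 6, -6, -18, -78. Second differences: -60, -12, -12, -60. Third differences: 48, 0, -48. Fourth differences: -48, -48.
Level-4 differences are constant, so g has degree 4.
Fitting a degree-4 polynomial gives g(k) = -2k^4 + 4k³ - 4k² - 4k + 2.
The coefficient of k³ is 4.

4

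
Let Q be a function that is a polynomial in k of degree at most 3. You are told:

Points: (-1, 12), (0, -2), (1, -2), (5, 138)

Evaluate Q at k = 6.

Write Q(k) = ak³ + bk² + ck + d; the 4 given values yield a linear system in the 4 coefficients.
Solving, the leading coefficient vanishes, and Q(k) = 7k² - 7k - 2.
Then Q(6) = 208.

208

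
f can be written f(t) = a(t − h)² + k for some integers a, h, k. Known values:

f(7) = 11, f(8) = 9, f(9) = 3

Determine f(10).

-7

First differences -2, -6; second difference -4 = 2a, so a = -2.
Expanding, the t-coefficient is −2ah = 4h; matching it to the data gives h = 7, and then k = 11.
So f(t) = -2(t − 7)² + 11.
f(10) = -2·3² + 11 = -7.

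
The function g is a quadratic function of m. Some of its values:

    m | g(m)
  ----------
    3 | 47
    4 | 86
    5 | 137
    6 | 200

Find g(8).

Write g(m) = am² + bm + c; the 4 given values yield a linear system in the 3 coefficients.
Solving, g(m) = 6m² - 3m + 2.
Then g(8) = 362.

362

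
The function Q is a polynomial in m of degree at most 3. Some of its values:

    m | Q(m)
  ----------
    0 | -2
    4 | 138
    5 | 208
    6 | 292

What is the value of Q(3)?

82

Write Q(m) = am³ + bm² + cm + d; the 4 given values yield a linear system in the 4 coefficients.
Solving, the leading coefficient vanishes, and Q(m) = 7m² + 7m - 2.
Then Q(3) = 82.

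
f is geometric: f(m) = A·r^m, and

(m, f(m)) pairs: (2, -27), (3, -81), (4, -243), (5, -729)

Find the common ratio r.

3

Consecutive ratio: -81/(-27) = 3, and -243/(-81) = 3, so r = 3.
Then A·3^2 = -27 gives A = -3, and f(m) = -3·3^m.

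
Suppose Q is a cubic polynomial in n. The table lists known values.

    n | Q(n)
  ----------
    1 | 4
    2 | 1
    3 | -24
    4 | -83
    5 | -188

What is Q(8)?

-899

First differences: -3, -25, -59, -105. Second differences: -22, -34, -46. Third differences: -12, -12.
Level-3 differences are constant, so Q has degree 3.
Fitting a degree-3 polynomial gives Q(n) = -2n³ + n² + 8n - 3.
Then Q(8) = -899.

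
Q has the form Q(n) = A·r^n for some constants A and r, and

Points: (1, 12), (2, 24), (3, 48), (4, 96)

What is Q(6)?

Consecutive ratio: 24/12 = 2, and 48/24 = 2, so r = 2.
Then A·2^1 = 12 gives A = 6, and Q(n) = 6·2^n.
Q(6) = 6·2^6 = 384.

384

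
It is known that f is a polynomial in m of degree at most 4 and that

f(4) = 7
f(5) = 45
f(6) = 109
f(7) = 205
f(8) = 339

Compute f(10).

745

First differences: 38, 64, 96, 134. Second differences: 26, 32, 38. Third differences: 6, 6.
Level-3 differences are constant, so f has degree 3.
Fitting a degree-3 polynomial gives f(m) = m³ - 2m² - 5m - 5.
Then f(10) = 745.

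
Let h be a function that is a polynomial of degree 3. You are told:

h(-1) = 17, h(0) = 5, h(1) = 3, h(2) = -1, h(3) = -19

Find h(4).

First differences: -12, -2, -4, -18. Second differences: 10, -2, -14. Third differences: -12, -12.
Level-3 differences are constant, so h has degree 3.
Fitting a degree-3 polynomial gives h(m) = -2m³ + 5m² - 5m + 5.
Then h(4) = -63.

-63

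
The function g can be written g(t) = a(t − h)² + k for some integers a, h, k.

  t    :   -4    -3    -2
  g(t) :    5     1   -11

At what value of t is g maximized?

First differences -4, -12; second difference -8 = 2a, so a = -4.
Expanding, the t-coefficient is −2ah = 8h; matching it to the data gives h = -4, and then k = 5.
So g(t) = -4(t + 4)² + 5.
Hence h = -4.

-4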